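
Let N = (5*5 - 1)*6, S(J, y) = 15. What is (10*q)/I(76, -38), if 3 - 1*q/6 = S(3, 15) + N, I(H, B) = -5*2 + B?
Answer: 195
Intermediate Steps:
N = 144 (N = (25 - 1)*6 = 24*6 = 144)
I(H, B) = -10 + B
q = -936 (q = 18 - 6*(15 + 144) = 18 - 6*159 = 18 - 954 = -936)
(10*q)/I(76, -38) = (10*(-936))/(-10 - 38) = -9360/(-48) = -9360*(-1/48) = 195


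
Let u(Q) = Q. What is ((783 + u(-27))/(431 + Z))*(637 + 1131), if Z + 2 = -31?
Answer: 668304/199 ≈ 3358.3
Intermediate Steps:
Z = -33 (Z = -2 - 31 = -33)
((783 + u(-27))/(431 + Z))*(637 + 1131) = ((783 - 27)/(431 - 33))*(637 + 1131) = (756/398)*1768 = (756*(1/398))*1768 = (378/199)*1768 = 668304/199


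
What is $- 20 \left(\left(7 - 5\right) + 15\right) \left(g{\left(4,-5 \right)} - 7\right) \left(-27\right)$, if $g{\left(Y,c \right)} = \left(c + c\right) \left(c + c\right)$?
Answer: $853740$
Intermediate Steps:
$g{\left(Y,c \right)} = 4 c^{2}$ ($g{\left(Y,c \right)} = 2 c 2 c = 4 c^{2}$)
$- 20 \left(\left(7 - 5\right) + 15\right) \left(g{\left(4,-5 \right)} - 7\right) \left(-27\right) = - 20 \left(\left(7 - 5\right) + 15\right) \left(4 \left(-5\right)^{2} - 7\right) \left(-27\right) = - 20 \left(\left(7 - 5\right) + 15\right) \left(4 \cdot 25 - 7\right) \left(-27\right) = - 20 \left(2 + 15\right) \left(100 - 7\right) \left(-27\right) = - 20 \cdot 17 \cdot 93 \left(-27\right) = \left(-20\right) 1581 \left(-27\right) = \left(-31620\right) \left(-27\right) = 853740$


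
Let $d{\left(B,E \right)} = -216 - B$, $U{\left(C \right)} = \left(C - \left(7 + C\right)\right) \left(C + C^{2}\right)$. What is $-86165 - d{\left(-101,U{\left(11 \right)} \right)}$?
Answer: $-86050$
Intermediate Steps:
$U{\left(C \right)} = - 7 C - 7 C^{2}$ ($U{\left(C \right)} = - 7 \left(C + C^{2}\right) = - 7 C - 7 C^{2}$)
$-86165 - d{\left(-101,U{\left(11 \right)} \right)} = -86165 - \left(-216 - -101\right) = -86165 - \left(-216 + 101\right) = -86165 - -115 = -86165 + 115 = -86050$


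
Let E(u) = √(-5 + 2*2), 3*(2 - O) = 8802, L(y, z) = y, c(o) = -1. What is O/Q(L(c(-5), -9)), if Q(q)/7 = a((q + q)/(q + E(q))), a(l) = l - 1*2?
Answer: 1466/7 + 1466*I/7 ≈ 209.43 + 209.43*I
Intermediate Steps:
O = -2932 (O = 2 - ⅓*8802 = 2 - 2934 = -2932)
E(u) = I (E(u) = √(-5 + 4) = √(-1) = I)
a(l) = -2 + l (a(l) = l - 2 = -2 + l)
Q(q) = -14 + 14*q/(I + q) (Q(q) = 7*(-2 + (q + q)/(q + I)) = 7*(-2 + (2*q)/(I + q)) = 7*(-2 + 2*q/(I + q)) = -14 + 14*q/(I + q))
O/Q(L(c(-5), -9)) = -2932*I*(I - 1)/14 = -2932*I*(-1 + I)/14 = -1466*I*(-1 + I)/7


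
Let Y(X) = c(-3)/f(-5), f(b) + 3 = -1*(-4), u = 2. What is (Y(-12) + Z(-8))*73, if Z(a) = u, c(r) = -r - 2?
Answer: 219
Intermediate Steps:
c(r) = -2 - r
f(b) = 1 (f(b) = -3 - 1*(-4) = -3 + 4 = 1)
Z(a) = 2
Y(X) = 1 (Y(X) = (-2 - 1*(-3))/1 = (-2 + 3)*1 = 1*1 = 1)
(Y(-12) + Z(-8))*73 = (1 + 2)*73 = 3*73 = 219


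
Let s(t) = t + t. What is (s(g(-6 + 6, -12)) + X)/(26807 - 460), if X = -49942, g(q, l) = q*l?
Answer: -49942/26347 ≈ -1.8955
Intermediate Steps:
g(q, l) = l*q
s(t) = 2*t
(s(g(-6 + 6, -12)) + X)/(26807 - 460) = (2*(-12*(-6 + 6)) - 49942)/(26807 - 460) = (2*(-12*0) - 49942)/26347 = (2*0 - 49942)*(1/26347) = (0 - 49942)*(1/26347) = -49942*1/26347 = -49942/26347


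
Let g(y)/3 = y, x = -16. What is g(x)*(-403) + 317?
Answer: 19661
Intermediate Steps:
g(y) = 3*y
g(x)*(-403) + 317 = (3*(-16))*(-403) + 317 = -48*(-403) + 317 = 19344 + 317 = 19661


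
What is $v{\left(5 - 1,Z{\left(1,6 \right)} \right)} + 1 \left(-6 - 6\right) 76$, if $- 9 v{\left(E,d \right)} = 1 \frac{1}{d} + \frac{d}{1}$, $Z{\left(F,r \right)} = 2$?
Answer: $- \frac{16421}{18} \approx -912.28$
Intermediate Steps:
$v{\left(E,d \right)} = - \frac{d}{9} - \frac{1}{9 d}$ ($v{\left(E,d \right)} = - \frac{1 \frac{1}{d} + \frac{d}{1}}{9} = - \frac{\frac{1}{d} + d 1}{9} = - \frac{\frac{1}{d} + d}{9} = - \frac{d + \frac{1}{d}}{9} = - \frac{d}{9} - \frac{1}{9 d}$)
$v{\left(5 - 1,Z{\left(1,6 \right)} \right)} + 1 \left(-6 - 6\right) 76 = \frac{-1 - 2^{2}}{9 \cdot 2} + 1 \left(-6 - 6\right) 76 = \frac{1}{9} \cdot \frac{1}{2} \left(-1 - 4\right) + 1 \left(-12\right) 76 = \frac{1}{9} \cdot \frac{1}{2} \left(-1 - 4\right) - 912 = \frac{1}{9} \cdot \frac{1}{2} \left(-5\right) - 912 = - \frac{5}{18} - 912 = - \frac{16421}{18}$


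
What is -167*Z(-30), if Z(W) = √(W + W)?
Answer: -334*I*√15 ≈ -1293.6*I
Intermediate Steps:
Z(W) = √2*√W (Z(W) = √(2*W) = √2*√W)
-167*Z(-30) = -167*√2*√(-30) = -167*√2*I*√30 = -334*I*√15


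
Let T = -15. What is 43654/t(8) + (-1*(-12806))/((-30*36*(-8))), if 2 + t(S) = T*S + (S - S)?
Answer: -93902057/263520 ≈ -356.34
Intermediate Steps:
t(S) = -2 - 15*S (t(S) = -2 + (-15*S + (S - S)) = -2 + (-15*S + 0) = -2 - 15*S)
43654/t(8) + (-1*(-12806))/((-30*36*(-8))) = 43654/(-2 - 15*8) + (-1*(-12806))/((-30*36*(-8))) = 43654/(-2 - 120) + 12806/((-1080*(-8))) = 43654/(-122) + 12806/8640 = 43654*(-1/122) + 12806*(1/8640) = -21827/61 + 6403/4320 = -93902057/263520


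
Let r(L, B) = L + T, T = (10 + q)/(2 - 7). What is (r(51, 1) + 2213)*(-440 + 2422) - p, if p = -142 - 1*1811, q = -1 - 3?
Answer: 22434113/5 ≈ 4.4868e+6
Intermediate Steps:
q = -4
T = -6/5 (T = (10 - 4)/(2 - 7) = 6/(-5) = 6*(-1/5) = -6/5 ≈ -1.2000)
r(L, B) = -6/5 + L (r(L, B) = L - 6/5 = -6/5 + L)
p = -1953 (p = -142 - 1811 = -1953)
(r(51, 1) + 2213)*(-440 + 2422) - p = ((-6/5 + 51) + 2213)*(-440 + 2422) - 1*(-1953) = (249/5 + 2213)*1982 + 1953 = (11314/5)*1982 + 1953 = 22424348/5 + 1953 = 22434113/5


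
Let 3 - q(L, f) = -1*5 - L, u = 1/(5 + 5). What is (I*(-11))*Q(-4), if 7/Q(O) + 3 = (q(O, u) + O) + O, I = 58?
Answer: 638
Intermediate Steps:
u = ⅒ (u = 1/10 = ⅒ ≈ 0.10000)
q(L, f) = 8 + L (q(L, f) = 3 - (-1*5 - L) = 3 - (-5 - L) = 3 + (5 + L) = 8 + L)
Q(O) = 7/(5 + 3*O) (Q(O) = 7/(-3 + (((8 + O) + O) + O)) = 7/(-3 + ((8 + 2*O) + O)) = 7/(-3 + (8 + 3*O)) = 7/(5 + 3*O))
(I*(-11))*Q(-4) = (58*(-11))*(7/(5 + 3*(-4))) = -4466/(5 - 12) = -4466/(-7) = -4466*(-1)/7 = -638*(-1) = 638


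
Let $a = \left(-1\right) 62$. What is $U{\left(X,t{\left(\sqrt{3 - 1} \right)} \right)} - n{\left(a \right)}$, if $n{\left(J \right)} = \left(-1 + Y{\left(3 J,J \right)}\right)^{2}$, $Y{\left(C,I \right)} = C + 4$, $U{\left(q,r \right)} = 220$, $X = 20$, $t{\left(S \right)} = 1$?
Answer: $-33269$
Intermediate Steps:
$a = -62$
$Y{\left(C,I \right)} = 4 + C$
$n{\left(J \right)} = \left(3 + 3 J\right)^{2}$ ($n{\left(J \right)} = \left(-1 + \left(4 + 3 J\right)\right)^{2} = \left(3 + 3 J\right)^{2}$)
$U{\left(X,t{\left(\sqrt{3 - 1} \right)} \right)} - n{\left(a \right)} = 220 - 9 \left(1 - 62\right)^{2} = 220 - 9 \left(-61\right)^{2} = 220 - 9 \cdot 3721 = 220 - 33489 = -33269$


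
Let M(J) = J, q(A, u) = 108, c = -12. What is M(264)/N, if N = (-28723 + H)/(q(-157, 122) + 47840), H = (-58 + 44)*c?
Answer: -12658272/28555 ≈ -443.29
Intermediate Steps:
H = 168 (H = (-58 + 44)*(-12) = -14*(-12) = 168)
N = -28555/47948 (N = (-28723 + 168)/(108 + 47840) = -28555/47948 ≈ -0.59554)
M(264)/N = 264/(-28555/47948) = 264*(-47948/28555) = -12658272/28555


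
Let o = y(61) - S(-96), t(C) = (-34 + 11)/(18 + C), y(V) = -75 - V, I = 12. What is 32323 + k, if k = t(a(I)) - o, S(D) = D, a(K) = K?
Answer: 970867/30 ≈ 32362.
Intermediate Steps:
t(C) = -23/(18 + C)
o = -40 (o = (-75 - 1*61) - 1*(-96) = (-75 - 61) + 96 = -136 + 96 = -40)
k = 1177/30 (k = -23/(18 + 12) - 1*(-40) = -23/30 + 40 = 1177/30 ≈ 39.233)
32323 + k = 32323 + 1177/30 = 970867/30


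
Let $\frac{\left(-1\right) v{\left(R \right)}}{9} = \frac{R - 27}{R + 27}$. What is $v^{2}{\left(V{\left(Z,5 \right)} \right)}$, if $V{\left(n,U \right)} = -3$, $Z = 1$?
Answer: $\frac{2025}{16} \approx 126.56$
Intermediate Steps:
$v{\left(R \right)} = - \frac{9 \left(-27 + R\right)}{27 + R}$ ($v{\left(R \right)} = - 9 \frac{R - 27}{R + 27} = - 9 \frac{-27 + R}{27 + R} = - \frac{9 \left(-27 + R\right)}{27 + R}$)
$v^{2}{\left(V{\left(Z,5 \right)} \right)} = \left(\frac{9 \left(27 - -3\right)}{27 - 3}\right)^{2} = \left(\frac{9 \left(27 + 3\right)}{24}\right)^{2} = \left(9 \cdot \frac{1}{24} \cdot 30\right)^{2} = \left(\frac{45}{4}\right)^{2} = \frac{2025}{16}$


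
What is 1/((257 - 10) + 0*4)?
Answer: 1/247 ≈ 0.0040486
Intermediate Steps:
1/((257 - 10) + 0*4) = 1/(247 + 0) = 1/247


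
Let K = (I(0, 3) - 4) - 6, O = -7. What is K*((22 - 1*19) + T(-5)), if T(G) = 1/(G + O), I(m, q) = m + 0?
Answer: -175/6 ≈ -29.167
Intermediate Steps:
I(m, q) = m
T(G) = 1/(-7 + G) (T(G) = 1/(G - 7) = 1/(-7 + G))
K = -10 (K = (0 - 4) - 6 = -4 - 6 = -10)
K*((22 - 1*19) + T(-5)) = -10*((22 - 1*19) + 1/(-7 - 5)) = -10*((22 - 19) + 1/(-12)) = -10*(3 - 1/12) = -10*35/12 = -175/6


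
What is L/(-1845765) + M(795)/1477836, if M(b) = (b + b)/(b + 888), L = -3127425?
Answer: 28809363342175/17002899978966 ≈ 1.6944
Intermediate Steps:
M(b) = 2*b/(888 + b) (M(b) = (2*b)/(888 + b) = 2*b/(888 + b))
L/(-1845765) + M(795)/1477836 = -3127425/(-1845765) + (2*795/(888 + 795))/1477836 = -3127425*(-1/1845765) + (2*795/1683)*(1/1477836) = 208495/123051 + (2*795*(1/1683))*(1/1477836) = 208495/123051 + (530/561)*(1/1477836) = 208495/123051 + 265/414532998 = 28809363342175/17002899978966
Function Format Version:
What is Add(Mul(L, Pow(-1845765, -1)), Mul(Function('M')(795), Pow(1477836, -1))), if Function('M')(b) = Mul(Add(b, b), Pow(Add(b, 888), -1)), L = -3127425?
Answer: Rational(28809363342175, 17002899978966) ≈ 1.6944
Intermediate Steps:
Function('M')(b) = Mul(2, b, Pow(Add(888, b), -1)) (Function('M')(b) = Mul(Mul(2, b), Pow(Add(888, b), -1)) = Mul(2, b, Pow(Add(888, b), -1)))
Add(Mul(L, Pow(-1845765, -1)), Mul(Function('M')(795), Pow(1477836, -1))) = Add(Mul(-3127425, Pow(-1845765, -1)), Mul(Mul(2, 795, Pow(Add(888, 795), -1)), Pow(1477836, -1))) = Add(Mul(-3127425, Rational(-1, 1845765)), Mul(Mul(2, 795, Pow(1683, -1)), Rational(1, 1477836))) = Add(Rational(208495, 123051), Mul(Mul(2, 795, Rational(1, 1683)), Rational(1, 1477836))) = Add(Rational(208495, 123051), Mul(Rational(530, 561), Rational(1, 1477836))) = Add(Rational(208495, 123051), Rational(265, 414532998)) = Rational(28809363342175, 17002899978966)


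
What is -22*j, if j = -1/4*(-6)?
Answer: -33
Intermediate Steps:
j = 3/2 (j = -1*1/4*(-6) = -1/4*(-6) = 3/2 ≈ 1.5000)
-22*j = -22*3/2 = -33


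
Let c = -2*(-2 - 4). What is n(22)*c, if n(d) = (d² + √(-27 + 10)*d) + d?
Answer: 6072 + 264*I*√17 ≈ 6072.0 + 1088.5*I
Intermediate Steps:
n(d) = d + d² + I*d*√17 (n(d) = (d² + √(-17)*d) + d = (d² + (I*√17)*d) + d = (d² + I*d*√17) + d = d + d² + I*d*√17)
c = 12 (c = -2*(-6) = 12)
n(22)*c = (22*(1 + 22 + I*√17))*12 = (22*(23 + I*√17))*12 = (506 + 22*I*√17)*12 = 6072 + 264*I*√17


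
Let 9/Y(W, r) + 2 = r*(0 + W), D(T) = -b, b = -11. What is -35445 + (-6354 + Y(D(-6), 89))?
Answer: -40837614/977 ≈ -41799.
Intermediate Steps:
D(T) = 11 (D(T) = -1*(-11) = 11)
Y(W, r) = 9/(-2 + W*r) (Y(W, r) = 9/(-2 + r*(0 + W)) = 9/(-2 + r*W) = 9/(-2 + W*r))
-35445 + (-6354 + Y(D(-6), 89)) = -35445 + (-6354 + 9/(-2 + 11*89)) = -35445 + (-6354 + 9/(-2 + 979)) = -35445 + (-6354 + 9/977) = -35445 - 6207849/977 = -40837614/977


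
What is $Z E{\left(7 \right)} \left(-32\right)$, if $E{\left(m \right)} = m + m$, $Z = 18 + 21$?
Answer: $-17472$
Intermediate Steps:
$Z = 39$
$E{\left(m \right)} = 2 m$
$Z E{\left(7 \right)} \left(-32\right) = 39 \cdot 2 \cdot 7 \left(-32\right) = 39 \cdot 14 \left(-32\right) = 546 \left(-32\right) = -17472$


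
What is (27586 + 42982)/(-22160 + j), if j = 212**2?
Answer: 8821/2848 ≈ 3.0973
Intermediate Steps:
j = 44944
(27586 + 42982)/(-22160 + j) = (27586 + 42982)/(-22160 + 44944) = 70568/22784 = 70568*(1/22784) = 8821/2848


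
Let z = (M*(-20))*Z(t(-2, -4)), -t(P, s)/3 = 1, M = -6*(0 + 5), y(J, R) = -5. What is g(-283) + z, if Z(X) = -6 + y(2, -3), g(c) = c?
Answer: -6883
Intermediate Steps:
M = -30 (M = -6*5 = -30)
t(P, s) = -3 (t(P, s) = -3*1 = -3)
Z(X) = -11 (Z(X) = -6 - 5 = -11)
z = -6600 (z = -30*(-20)*(-11) = 600*(-11) = -6600)
g(-283) + z = -283 - 6600 = -6883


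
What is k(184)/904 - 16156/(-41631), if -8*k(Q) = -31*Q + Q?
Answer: 21665207/18817212 ≈ 1.1514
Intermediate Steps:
k(Q) = 15*Q/4 (k(Q) = -(-31*Q + Q)/8 = -(-15)*Q/4 = 15*Q/4)
k(184)/904 - 16156/(-41631) = ((15/4)*184)/904 - 16156/(-41631) = 690*(1/904) - 16156*(-1/41631) = 345/452 + 16156/41631 = 21665207/18817212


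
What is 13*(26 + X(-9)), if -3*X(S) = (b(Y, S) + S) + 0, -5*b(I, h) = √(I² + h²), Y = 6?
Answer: 377 + 13*√13/5 ≈ 386.37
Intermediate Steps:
b(I, h) = -√(I² + h²)/5
X(S) = -S/3 + √(36 + S²)/15 (X(S) = -((-√(6² + S²)/5 + S) + 0)/3 = -((-√(36 + S²)/5 + S) + 0)/3 = -((S - √(36 + S²)/5) + 0)/3 = -(S - √(36 + S²)/5)/3 = -S/3 + √(36 + S²)/15)
13*(26 + X(-9)) = 13*(26 + (-⅓*(-9) + √(36 + (-9)²)/15)) = 13*(26 + (3 + √(36 + 81)/15)) = 13*(26 + (3 + √117/15)) = 13*(26 + (3 + (3*√13)/15)) = 13*(26 + (3 + √13/5)) = 13*(29 + √13/5) = 377 + 13*√13/5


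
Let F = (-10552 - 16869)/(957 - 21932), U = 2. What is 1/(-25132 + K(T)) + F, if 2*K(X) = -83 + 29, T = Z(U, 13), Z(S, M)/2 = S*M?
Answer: 689863964/527710025 ≈ 1.3073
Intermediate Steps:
Z(S, M) = 2*M*S (Z(S, M) = 2*(S*M) = 2*(M*S) = 2*M*S)
T = 52 (T = 2*13*2 = 52)
K(X) = -27 (K(X) = (-83 + 29)/2 = (½)*(-54) = -27)
F = 27421/20975 (F = -27421/(-20975) = -27421*(-1/20975) = 27421/20975 ≈ 1.3073)
1/(-25132 + K(T)) + F = 1/(-25132 - 27) + 27421/20975 = 1/(-25159) + 27421/20975 = -1/25159 + 27421/20975 = 689863964/527710025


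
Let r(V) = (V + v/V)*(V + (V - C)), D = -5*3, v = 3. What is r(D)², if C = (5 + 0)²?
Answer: 698896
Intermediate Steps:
C = 25 (C = 5² = 25)
D = -15
r(V) = (-25 + 2*V)*(V + 3/V) (r(V) = (V + 3/V)*(V + (V - 1*25)) = (V + 3/V)*(V + (V - 25)) = (V + 3/V)*(V + (-25 + V)) = (V + 3/V)*(-25 + 2*V) = (-25 + 2*V)*(V + 3/V))
r(D)² = (6 - 75/(-15) - 25*(-15) + 2*(-15)²)² = (6 - 75*(-1/15) + 375 + 2*225)² = (6 + 5 + 375 + 450)² = 836² = 698896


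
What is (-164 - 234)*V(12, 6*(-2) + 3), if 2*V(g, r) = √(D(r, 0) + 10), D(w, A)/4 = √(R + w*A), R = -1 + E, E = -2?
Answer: -199*√(10 + 4*I*√3) ≈ -662.49 - 207.07*I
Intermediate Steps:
R = -3 (R = -1 - 2 = -3)
D(w, A) = 4*√(-3 + A*w) (D(w, A) = 4*√(-3 + w*A) = 4*√(-3 + A*w))
V(g, r) = √(10 + 4*I*√3)/2 (V(g, r) = √(4*√(-3 + 0*r) + 10)/2 = √(4*√(-3 + 0) + 10)/2 = √(4*√(-3) + 10)/2 = √(4*(I*√3) + 10)/2 = √(4*I*√3 + 10)/2 = √(10 + 4*I*√3)/2)
(-164 - 234)*V(12, 6*(-2) + 3) = (-164 - 234)*(√(10 + 4*I*√3)/2) = -199*√(10 + 4*I*√3)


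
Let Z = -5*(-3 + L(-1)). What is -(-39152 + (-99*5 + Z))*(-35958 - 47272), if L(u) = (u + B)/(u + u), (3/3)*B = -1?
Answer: -3298987510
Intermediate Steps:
B = -1
L(u) = (-1 + u)/(2*u) (L(u) = (u - 1)/(u + u) = (-1 + u)/((2*u)) = (-1 + u)*(1/(2*u)) = (-1 + u)/(2*u))
Z = 10 (Z = -5*(-3 + (½)*(-1 - 1)/(-1)) = -5*(-3 + (½)*(-1)*(-2)) = -5*(-3 + 1) = -5*(-2) = 10)
-(-39152 + (-99*5 + Z))*(-35958 - 47272) = -(-39152 + (-99*5 + 10))*(-35958 - 47272) = -(-39152 + (-495 + 10))*(-83230) = -(-39152 - 485)*(-83230) = -(-39637)*(-83230) = -1*3298987510 = -3298987510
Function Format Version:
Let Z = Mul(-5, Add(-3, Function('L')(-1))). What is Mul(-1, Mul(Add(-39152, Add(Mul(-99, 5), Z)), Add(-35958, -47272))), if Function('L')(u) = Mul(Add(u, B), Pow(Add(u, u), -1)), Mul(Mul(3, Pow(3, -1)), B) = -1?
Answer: -3298987510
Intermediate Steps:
B = -1
Function('L')(u) = Mul(Rational(1, 2), Pow(u, -1), Add(-1, u)) (Function('L')(u) = Mul(Add(u, -1), Pow(Add(u, u), -1)) = Mul(Add(-1, u), Pow(Mul(2, u), -1)) = Mul(Add(-1, u), Mul(Rational(1, 2), Pow(u, -1))) = Mul(Rational(1, 2), Pow(u, -1), Add(-1, u)))
Z = 10 (Z = Mul(-5, Add(-3, Mul(Rational(1, 2), Pow(-1, -1), Add(-1, -1)))) = Mul(-5, Add(-3, Mul(Rational(1, 2), -1, -2))) = Mul(-5, Add(-3, 1)) = Mul(-5, -2) = 10)
Mul(-1, Mul(Add(-39152, Add(Mul(-99, 5), Z)), Add(-35958, -47272))) = Mul(-1, Mul(Add(-39152, Add(Mul(-99, 5), 10)), Add(-35958, -47272))) = Mul(-1, Mul(Add(-39152, Add(-495, 10)), -83230)) = Mul(-1, Mul(Add(-39152, -485), -83230)) = Mul(-1, Mul(-39637, -83230)) = Mul(-1, 3298987510) = -3298987510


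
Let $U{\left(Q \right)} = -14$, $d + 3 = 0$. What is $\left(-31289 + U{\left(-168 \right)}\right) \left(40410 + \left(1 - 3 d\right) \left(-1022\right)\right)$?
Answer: $-945037570$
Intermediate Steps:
$d = -3$ ($d = -3 + 0 = -3$)
$\left(-31289 + U{\left(-168 \right)}\right) \left(40410 + \left(1 - 3 d\right) \left(-1022\right)\right) = \left(-31289 - 14\right) \left(40410 + \left(1 - -9\right) \left(-1022\right)\right) = - 31303 \left(40410 + \left(1 + 9\right) \left(-1022\right)\right) = - 31303 \left(40410 + 10 \left(-1022\right)\right) = - 31303 \left(40410 - 10220\right) = \left(-31303\right) 30190 = -945037570$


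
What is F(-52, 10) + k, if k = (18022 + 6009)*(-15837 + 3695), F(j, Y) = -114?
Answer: -291784516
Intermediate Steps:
k = -291784402 (k = 24031*(-12142) = -291784402)
F(-52, 10) + k = -114 - 291784402 = -291784516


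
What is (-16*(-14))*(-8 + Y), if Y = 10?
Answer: 448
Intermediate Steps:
(-16*(-14))*(-8 + Y) = (-16*(-14))*(-8 + 10) = 224*2 = 448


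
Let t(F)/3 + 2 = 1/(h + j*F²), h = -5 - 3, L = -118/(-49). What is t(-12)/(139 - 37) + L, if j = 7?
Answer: 3914049/1666000 ≈ 2.3494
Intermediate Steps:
L = 118/49 (L = -118*(-1/49) = 118/49 ≈ 2.4082)
h = -8
t(F) = -6 + 3/(-8 + 7*F²)
t(-12)/(139 - 37) + L = (3*(17 - 14*(-12)²)/(-8 + 7*(-12)²))/(139 - 37) + 118/49 = (3*(17 - 14*144)/(-8 + 7*144))/102 + 118/49 = (3*(17 - 2016)/(-8 + 1008))/102 + 118/49 = (3*(-1999)/1000)/102 + 118/49 = (3*(1/1000)*(-1999))/102 + 118/49 = (1/102)*(-5997/1000) + 118/49 = -1999/34000 + 118/49 = 3914049/1666000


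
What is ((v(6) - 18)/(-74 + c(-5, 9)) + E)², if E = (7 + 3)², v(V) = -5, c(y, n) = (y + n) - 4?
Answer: 55100929/5476 ≈ 10062.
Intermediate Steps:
c(y, n) = -4 + n + y (c(y, n) = (n + y) - 4 = -4 + n + y)
E = 100 (E = 10² = 100)
((v(6) - 18)/(-74 + c(-5, 9)) + E)² = ((-5 - 18)/(-74 + (-4 + 9 - 5)) + 100)² = (-23/(-74 + 0) + 100)² = (-23/(-74) + 100)² = (-23*(-1/74) + 100)² = (23/74 + 100)² = (7423/74)² = 55100929/5476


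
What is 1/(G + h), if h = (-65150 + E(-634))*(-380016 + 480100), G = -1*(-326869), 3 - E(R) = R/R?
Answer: -1/6519945563 ≈ -1.5338e-10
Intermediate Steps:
E(R) = 2 (E(R) = 3 - R/R = 3 - 1*1 = 3 - 1 = 2)
G = 326869
h = -6520272432 (h = (-65150 + 2)*(-380016 + 480100) = -65148*100084 = -6520272432)
1/(G + h) = 1/(326869 - 6520272432) = 1/(-6519945563) = -1/6519945563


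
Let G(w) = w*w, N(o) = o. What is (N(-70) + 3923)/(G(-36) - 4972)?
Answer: -3853/3676 ≈ -1.0481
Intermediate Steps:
G(w) = w²
(N(-70) + 3923)/(G(-36) - 4972) = (-70 + 3923)/((-36)² - 4972) = 3853/(1296 - 4972) = 3853/(-3676) = 3853*(-1/3676) = -3853/3676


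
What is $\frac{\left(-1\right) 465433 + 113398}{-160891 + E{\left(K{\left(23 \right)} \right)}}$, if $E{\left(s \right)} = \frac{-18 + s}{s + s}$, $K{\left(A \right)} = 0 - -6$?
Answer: $\frac{352035}{160892} \approx 2.188$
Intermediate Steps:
$K{\left(A \right)} = 6$ ($K{\left(A \right)} = 0 + 6 = 6$)
$E{\left(s \right)} = \frac{-18 + s}{2 s}$
$\frac{\left(-1\right) 465433 + 113398}{-160891 + E{\left(K{\left(23 \right)} \right)}} = \frac{\left(-1\right) 465433 + 113398}{-160891 + \frac{-18 + 6}{2 \cdot 6}} = \frac{-465433 + 113398}{-160891 + \frac{1}{2} \cdot \frac{1}{6} \left(-12\right)} = - \frac{352035}{-160891 - 1} = - \frac{352035}{-160892} = \left(-352035\right) \left(- \frac{1}{160892}\right) = \frac{352035}{160892}$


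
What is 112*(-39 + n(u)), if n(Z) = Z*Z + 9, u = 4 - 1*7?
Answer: -2352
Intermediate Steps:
u = -3 (u = 4 - 7 = -3)
n(Z) = 9 + Z² (n(Z) = Z² + 9 = 9 + Z²)
112*(-39 + n(u)) = 112*(-39 + (9 + (-3)²)) = 112*(-39 + (9 + 9)) = 112*(-39 + 18) = 112*(-21) = -2352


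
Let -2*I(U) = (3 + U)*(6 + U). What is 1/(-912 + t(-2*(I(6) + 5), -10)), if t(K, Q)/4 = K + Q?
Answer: -1/560 ≈ -0.0017857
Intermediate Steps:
I(U) = -(3 + U)*(6 + U)/2
t(K, Q) = 4*K + 4*Q (t(K, Q) = 4*(K + Q) = 4*K + 4*Q)
1/(-912 + t(-2*(I(6) + 5), -10)) = 1/(-912 + (4*(-2*((-9 - 9/2*6 - ½*6²) + 5)) + 4*(-10))) = 1/(-912 + (4*(-2*((-9 - 27 - ½*36) + 5)) - 40)) = 1/(-912 + (4*(-2*((-9 - 27 - 18) + 5)) - 40)) = 1/(-912 + (4*(-2*(-54 + 5)) - 40)) = 1/(-912 + (4*(-2*(-49)) - 40)) = 1/(-912 + (4*98 - 40)) = 1/(-912 + (392 - 40)) = 1/(-912 + 352) = 1/(-560) = -1/560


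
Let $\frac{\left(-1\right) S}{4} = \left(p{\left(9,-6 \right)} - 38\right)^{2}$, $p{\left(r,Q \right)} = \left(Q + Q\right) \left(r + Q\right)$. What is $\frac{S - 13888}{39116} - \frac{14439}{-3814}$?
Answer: $\frac{107071309}{37297106} \approx 2.8708$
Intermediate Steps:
$p{\left(r,Q \right)} = 2 Q \left(Q + r\right)$
$S = -21904$ ($S = - 4 \left(2 \left(-6\right) \left(-6 + 9\right) - 38\right)^{2} = - 4 \left(2 \left(-6\right) 3 - 38\right)^{2} = - 4 \left(-36 - 38\right)^{2} = - 4 \left(-74\right)^{2} = \left(-4\right) 5476 = -21904$)
$\frac{S - 13888}{39116} - \frac{14439}{-3814} = \frac{-21904 - 13888}{39116} - \frac{14439}{-3814} = \left(-21904 - 13888\right) \frac{1}{39116} - - \frac{14439}{3814} = \left(-35792\right) \frac{1}{39116} + \frac{14439}{3814} = - \frac{8948}{9779} + \frac{14439}{3814} = \frac{107071309}{37297106}$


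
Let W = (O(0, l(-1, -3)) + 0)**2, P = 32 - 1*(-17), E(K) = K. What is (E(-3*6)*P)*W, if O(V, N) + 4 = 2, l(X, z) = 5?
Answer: -3528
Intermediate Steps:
O(V, N) = -2 (O(V, N) = -4 + 2 = -2)
P = 49 (P = 32 + 17 = 49)
W = 4 (W = (-2 + 0)**2 = (-2)**2 = 4)
(E(-3*6)*P)*W = (-3*6*49)*4 = -18*49*4 = -882*4 = -3528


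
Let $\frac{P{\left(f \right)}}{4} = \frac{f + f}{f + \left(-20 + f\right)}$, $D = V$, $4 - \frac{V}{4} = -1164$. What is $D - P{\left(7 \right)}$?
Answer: $\frac{14044}{3} \approx 4681.3$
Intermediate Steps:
$V = 4672$ ($V = 16 - -4656 = 16 + 4656 = 4672$)
$D = 4672$
$P{\left(f \right)} = \frac{8 f}{-20 + 2 f}$ ($P{\left(f \right)} = 4 \frac{f + f}{f + \left(-20 + f\right)} = 4 \frac{2 f}{-20 + 2 f} = \frac{8 f}{-20 + 2 f}$)
$D - P{\left(7 \right)} = 4672 - 4 \cdot 7 \frac{1}{-10 + 7} = 4672 - 4 \cdot 7 \frac{1}{-3} = 4672 - 4 \cdot 7 \left(- \frac{1}{3}\right) = 4672 - - \frac{28}{3} = 4672 + \frac{28}{3} = \frac{14044}{3}$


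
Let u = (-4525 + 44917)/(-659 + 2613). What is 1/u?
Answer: 977/20196 ≈ 0.048376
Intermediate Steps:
u = 20196/977 (u = 40392/1954 = 40392*(1/1954) = 20196/977 ≈ 20.671)
1/u = 1/(20196/977) = 977/20196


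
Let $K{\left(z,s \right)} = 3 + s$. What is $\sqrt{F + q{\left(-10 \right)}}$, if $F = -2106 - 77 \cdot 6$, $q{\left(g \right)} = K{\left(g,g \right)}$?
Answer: $5 i \sqrt{103} \approx 50.744 i$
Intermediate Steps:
$q{\left(g \right)} = 3 + g$
$F = -2568$ ($F = -2106 - 462 = -2568$)
$\sqrt{F + q{\left(-10 \right)}} = \sqrt{-2568 + \left(3 - 10\right)} = \sqrt{-2568 - 7} = \sqrt{-2575} = 5 i \sqrt{103}$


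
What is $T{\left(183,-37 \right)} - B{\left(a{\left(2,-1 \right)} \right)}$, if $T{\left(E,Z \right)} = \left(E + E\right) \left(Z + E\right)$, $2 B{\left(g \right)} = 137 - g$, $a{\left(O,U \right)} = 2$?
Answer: $\frac{106737}{2} \approx 53369.0$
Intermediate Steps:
$B{\left(g \right)} = \frac{137}{2} - \frac{g}{2}$ ($B{\left(g \right)} = \frac{137 - g}{2} = \frac{137}{2} - \frac{g}{2}$)
$T{\left(E,Z \right)} = 2 E \left(E + Z\right)$
$T{\left(183,-37 \right)} - B{\left(a{\left(2,-1 \right)} \right)} = 2 \cdot 183 \left(183 - 37\right) - \left(\frac{137}{2} - 1\right) = 2 \cdot 183 \cdot 146 - \left(\frac{137}{2} - 1\right) = 53436 - \frac{135}{2} = \frac{106737}{2}$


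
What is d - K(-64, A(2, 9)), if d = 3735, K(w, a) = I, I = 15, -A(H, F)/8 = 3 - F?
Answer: 3720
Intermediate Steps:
A(H, F) = -24 + 8*F (A(H, F) = -8*(3 - F) = -24 + 8*F)
K(w, a) = 15
d - K(-64, A(2, 9)) = 3735 - 1*15 = 3735 - 15 = 3720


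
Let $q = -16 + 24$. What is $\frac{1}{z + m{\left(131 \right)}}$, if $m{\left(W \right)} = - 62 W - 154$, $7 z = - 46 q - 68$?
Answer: $- \frac{7}{58368} \approx -0.00011993$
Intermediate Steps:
$q = 8$
$z = - \frac{436}{7}$ ($z = \frac{\left(-46\right) 8 - 68}{7} = \frac{-368 - 68}{7} = \frac{1}{7} \left(-436\right) = - \frac{436}{7} \approx -62.286$)
$m{\left(W \right)} = -154 - 62 W$
$\frac{1}{z + m{\left(131 \right)}} = \frac{1}{- \frac{436}{7} - 8276} = \frac{1}{- \frac{58368}{7}} = - \frac{7}{58368}$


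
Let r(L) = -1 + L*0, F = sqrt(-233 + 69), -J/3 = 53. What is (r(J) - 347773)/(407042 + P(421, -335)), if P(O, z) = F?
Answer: -35389656127/41420797482 + 173887*I*sqrt(41)/41420797482 ≈ -0.85439 + 2.6881e-5*I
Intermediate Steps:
J = -159 (J = -3*53 = -159)
F = 2*I*sqrt(41) (F = sqrt(-164) = 2*I*sqrt(41) ≈ 12.806*I)
r(L) = -1 (r(L) = -1 + 0 = -1)
P(O, z) = 2*I*sqrt(41)
(r(J) - 347773)/(407042 + P(421, -335)) = (-1 - 347773)/(407042 + 2*I*sqrt(41)) = -347774/(407042 + 2*I*sqrt(41))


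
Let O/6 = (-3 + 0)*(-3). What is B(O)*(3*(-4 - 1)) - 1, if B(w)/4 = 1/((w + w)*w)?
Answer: -491/486 ≈ -1.0103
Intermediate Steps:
O = 54 (O = 6*((-3 + 0)*(-3)) = 6*(-3*(-3)) = 6*9 = 54)
B(w) = 2/w**2 (B(w) = 4/(((w + w)*w)) = 4/(((2*w)*w)) = 4/((2*w**2)) = 4*(1/(2*w**2)) = 2/w**2)
B(O)*(3*(-4 - 1)) - 1 = (2/54**2)*(3*(-4 - 1)) - 1 = (2*(1/2916))*(3*(-5)) - 1 = (1/1458)*(-15) - 1 = -5/486 - 1 = -491/486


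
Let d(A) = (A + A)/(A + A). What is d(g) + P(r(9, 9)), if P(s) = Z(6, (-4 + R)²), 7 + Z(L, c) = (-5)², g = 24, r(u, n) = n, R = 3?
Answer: 19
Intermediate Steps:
d(A) = 1 (d(A) = (2*A)/((2*A)) = (2*A)*(1/(2*A)) = 1)
Z(L, c) = 18 (Z(L, c) = -7 + (-5)² = -7 + 25 = 18)
P(s) = 18
d(g) + P(r(9, 9)) = 1 + 18 = 19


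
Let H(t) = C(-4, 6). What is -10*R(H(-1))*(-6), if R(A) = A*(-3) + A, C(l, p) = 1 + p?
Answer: -840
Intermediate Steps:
H(t) = 7 (H(t) = 1 + 6 = 7)
R(A) = -2*A (R(A) = -3*A + A = -2*A)
-10*R(H(-1))*(-6) = -(-20)*7*(-6) = -10*(-14)*(-6) = 140*(-6) = -840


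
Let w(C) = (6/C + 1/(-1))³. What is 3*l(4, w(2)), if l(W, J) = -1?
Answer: -3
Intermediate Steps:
w(C) = (-1 + 6/C)³ (w(C) = (6/C + 1*(-1))³ = (6/C - 1)³ = (-1 + 6/C)³)
3*l(4, w(2)) = 3*(-1) = -3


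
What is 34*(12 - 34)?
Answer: -748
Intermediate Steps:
34*(12 - 34) = 34*(-22) = -748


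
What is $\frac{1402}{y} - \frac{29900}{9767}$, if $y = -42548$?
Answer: $- \frac{642939267}{207783158} \approx -3.0943$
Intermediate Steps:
$\frac{1402}{y} - \frac{29900}{9767} = \frac{1402}{-42548} - \frac{29900}{9767} = 1402 \left(- \frac{1}{42548}\right) - \frac{29900}{9767} = - \frac{701}{21274} - \frac{29900}{9767} = - \frac{642939267}{207783158}$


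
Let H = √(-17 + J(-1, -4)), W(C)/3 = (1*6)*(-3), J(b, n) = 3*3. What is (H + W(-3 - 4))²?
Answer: 2908 - 216*I*√2 ≈ 2908.0 - 305.47*I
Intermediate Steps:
J(b, n) = 9
W(C) = -54 (W(C) = 3*((1*6)*(-3)) = 3*(6*(-3)) = 3*(-18) = -54)
H = 2*I*√2 (H = √(-17 + 9) = √(-8) = 2*I*√2 ≈ 2.8284*I)
(H + W(-3 - 4))² = (2*I*√2 - 54)² = (-54 + 2*I*√2)²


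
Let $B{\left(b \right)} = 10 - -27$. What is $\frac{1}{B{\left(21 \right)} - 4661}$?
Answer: $- \frac{1}{4624} \approx -0.00021626$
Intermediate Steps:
$B{\left(b \right)} = 37$ ($B{\left(b \right)} = 10 + 27 = 37$)
$\frac{1}{B{\left(21 \right)} - 4661} = \frac{1}{37 - 4661} = \frac{1}{-4624} = - \frac{1}{4624}$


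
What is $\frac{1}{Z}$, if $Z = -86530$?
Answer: $- \frac{1}{86530} \approx -1.1557 \cdot 10^{-5}$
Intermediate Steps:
$\frac{1}{Z} = \frac{1}{-86530} = - \frac{1}{86530}$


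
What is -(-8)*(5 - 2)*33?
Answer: 792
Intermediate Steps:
-(-8)*(5 - 2)*33 = -(-8)*3*33 = -8*(-3)*33 = 24*33 = 792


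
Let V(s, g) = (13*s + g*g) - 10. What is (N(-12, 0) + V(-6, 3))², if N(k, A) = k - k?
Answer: 6241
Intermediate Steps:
N(k, A) = 0
V(s, g) = -10 + g² + 13*s (V(s, g) = (13*s + g²) - 10 = (g² + 13*s) - 10 = -10 + g² + 13*s)
(N(-12, 0) + V(-6, 3))² = (0 + (-10 + 3² + 13*(-6)))² = (0 + (-10 + 9 - 78))² = (0 - 79)² = (-79)² = 6241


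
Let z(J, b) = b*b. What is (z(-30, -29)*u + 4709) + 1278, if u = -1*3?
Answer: 3464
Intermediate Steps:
u = -3
z(J, b) = b**2
(z(-30, -29)*u + 4709) + 1278 = ((-29)**2*(-3) + 4709) + 1278 = (841*(-3) + 4709) + 1278 = (-2523 + 4709) + 1278 = 2186 + 1278 = 3464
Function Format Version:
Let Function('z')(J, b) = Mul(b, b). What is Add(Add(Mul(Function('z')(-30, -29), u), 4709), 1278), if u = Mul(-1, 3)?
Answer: 3464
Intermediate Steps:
u = -3
Function('z')(J, b) = Pow(b, 2)
Add(Add(Mul(Function('z')(-30, -29), u), 4709), 1278) = Add(Add(Mul(Pow(-29, 2), -3), 4709), 1278) = Add(Add(Mul(841, -3), 4709), 1278) = Add(Add(-2523, 4709), 1278) = Add(2186, 1278) = 3464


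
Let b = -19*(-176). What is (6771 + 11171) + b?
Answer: 21286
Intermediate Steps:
b = 3344
(6771 + 11171) + b = (6771 + 11171) + 3344 = 17942 + 3344 = 21286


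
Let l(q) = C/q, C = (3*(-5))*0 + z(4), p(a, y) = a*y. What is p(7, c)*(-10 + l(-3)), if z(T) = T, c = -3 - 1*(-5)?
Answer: -476/3 ≈ -158.67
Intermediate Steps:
c = 2 (c = -3 + 5 = 2)
C = 4 (C = (3*(-5))*0 + 4 = -15*0 + 4 = 0 + 4 = 4)
l(q) = 4/q
p(7, c)*(-10 + l(-3)) = (7*2)*(-10 + 4/(-3)) = 14*(-10 + 4*(-1/3)) = 14*(-10 - 4/3) = 14*(-34/3) = -476/3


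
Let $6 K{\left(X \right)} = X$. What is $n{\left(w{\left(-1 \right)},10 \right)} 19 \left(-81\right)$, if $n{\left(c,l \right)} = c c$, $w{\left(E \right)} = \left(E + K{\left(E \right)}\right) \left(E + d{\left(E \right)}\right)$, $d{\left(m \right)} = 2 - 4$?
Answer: $- \frac{75411}{4} \approx -18853.0$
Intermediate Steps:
$K{\left(X \right)} = \frac{X}{6}$
$d{\left(m \right)} = -2$ ($d{\left(m \right)} = 2 - 4 = -2$)
$w{\left(E \right)} = \frac{7 E \left(-2 + E\right)}{6}$ ($w{\left(E \right)} = \left(E + \frac{E}{6}\right) \left(E - 2\right) = \frac{7 E}{6} \left(-2 + E\right) = \frac{7 E \left(-2 + E\right)}{6}$)
$n{\left(c,l \right)} = c^{2}$
$n{\left(w{\left(-1 \right)},10 \right)} 19 \left(-81\right) = \left(\frac{7}{6} \left(-1\right) \left(-2 - 1\right)\right)^{2} \cdot 19 \left(-81\right) = \left(\frac{7}{6} \left(-1\right) \left(-3\right)\right)^{2} \cdot 19 \left(-81\right) = \left(\frac{7}{2}\right)^{2} \cdot 19 \left(-81\right) = \frac{49}{4} \cdot 19 \left(-81\right) = \frac{931}{4} \left(-81\right) = - \frac{75411}{4}$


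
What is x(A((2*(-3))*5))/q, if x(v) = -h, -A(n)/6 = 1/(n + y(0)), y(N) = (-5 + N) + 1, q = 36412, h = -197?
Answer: 197/36412 ≈ 0.0054103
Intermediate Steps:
y(N) = -4 + N
A(n) = -6/(-4 + n) (A(n) = -6/(n + (-4 + 0)) = -6/(n - 4) = -6/(-4 + n))
x(v) = 197 (x(v) = -1*(-197) = 197)
x(A((2*(-3))*5))/q = 197/36412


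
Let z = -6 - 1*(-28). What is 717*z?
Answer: 15774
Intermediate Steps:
z = 22 (z = -6 + 28 = 22)
717*z = 717*22 = 15774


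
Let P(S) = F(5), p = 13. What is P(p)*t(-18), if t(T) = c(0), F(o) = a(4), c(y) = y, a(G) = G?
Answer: 0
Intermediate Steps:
F(o) = 4
P(S) = 4
t(T) = 0
P(p)*t(-18) = 4*0 = 0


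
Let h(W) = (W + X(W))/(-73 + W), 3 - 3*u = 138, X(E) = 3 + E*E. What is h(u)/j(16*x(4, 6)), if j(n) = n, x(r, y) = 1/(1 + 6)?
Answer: -13881/1888 ≈ -7.3522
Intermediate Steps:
X(E) = 3 + E²
x(r, y) = ⅐ (x(r, y) = 1/7 = ⅐)
u = -45 (u = 1 - ⅓*138 = 1 - 46 = -45)
h(W) = (3 + W + W²)/(-73 + W) (h(W) = (W + (3 + W²))/(-73 + W) = (3 + W + W²)/(-73 + W))
h(u)/j(16*x(4, 6)) = ((3 - 45 + (-45)²)/(-73 - 45))/((16*(⅐))) = ((3 - 45 + 2025)/(-118))/(16/7) = -1/118*1983*(7/16) = -1983/118*7/16 = -13881/1888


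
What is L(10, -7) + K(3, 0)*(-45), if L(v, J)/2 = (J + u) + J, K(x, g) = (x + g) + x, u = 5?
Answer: -288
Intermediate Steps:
K(x, g) = g + 2*x (K(x, g) = (g + x) + x = g + 2*x)
L(v, J) = 10 + 4*J (L(v, J) = 2*((J + 5) + J) = 2*((5 + J) + J) = 2*(5 + 2*J) = 10 + 4*J)
L(10, -7) + K(3, 0)*(-45) = (10 + 4*(-7)) + (0 + 2*3)*(-45) = (10 - 28) + (0 + 6)*(-45) = -18 + 6*(-45) = -18 - 270 = -288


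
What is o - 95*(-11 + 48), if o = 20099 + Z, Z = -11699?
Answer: 4885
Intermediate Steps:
o = 8400 (o = 20099 - 11699 = 8400)
o - 95*(-11 + 48) = 8400 - 95*(-11 + 48) = 8400 - 95*37 = 8400 - 3515 = 4885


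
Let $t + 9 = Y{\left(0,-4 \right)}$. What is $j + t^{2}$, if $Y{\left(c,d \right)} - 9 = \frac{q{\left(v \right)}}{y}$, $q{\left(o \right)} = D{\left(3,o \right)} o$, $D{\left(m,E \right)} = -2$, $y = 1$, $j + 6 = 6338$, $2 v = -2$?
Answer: $6336$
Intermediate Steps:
$v = -1$ ($v = \frac{1}{2} \left(-2\right) = -1$)
$j = 6332$ ($j = -6 + 6338 = 6332$)
$q{\left(o \right)} = - 2 o$
$Y{\left(c,d \right)} = 11$ ($Y{\left(c,d \right)} = 9 + \frac{\left(-2\right) \left(-1\right)}{1} = 9 + 2 \cdot 1 = 9 + 2 = 11$)
$t = 2$ ($t = -9 + 11 = 2$)
$j + t^{2} = 6332 + 2^{2} = 6332 + 4 = 6336$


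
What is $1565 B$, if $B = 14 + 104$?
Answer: $184670$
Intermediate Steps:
$B = 118$
$1565 B = 1565 \cdot 118 = 184670$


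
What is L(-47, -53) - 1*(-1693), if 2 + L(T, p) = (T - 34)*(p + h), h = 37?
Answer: 2987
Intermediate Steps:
L(T, p) = -2 + (-34 + T)*(37 + p) (L(T, p) = -2 + (T - 34)*(p + 37) = -2 + (-34 + T)*(37 + p))
L(-47, -53) - 1*(-1693) = (-1260 - 34*(-53) + 37*(-47) - 47*(-53)) - 1*(-1693) = (-1260 + 1802 - 1739 + 2491) + 1693 = 1294 + 1693 = 2987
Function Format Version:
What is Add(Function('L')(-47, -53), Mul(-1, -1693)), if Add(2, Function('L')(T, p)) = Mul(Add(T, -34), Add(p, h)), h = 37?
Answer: 2987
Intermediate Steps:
Function('L')(T, p) = Add(-2, Mul(Add(-34, T), Add(37, p))) (Function('L')(T, p) = Add(-2, Mul(Add(T, -34), Add(p, 37))) = Add(-2, Mul(Add(-34, T), Add(37, p))))
Add(Function('L')(-47, -53), Mul(-1, -1693)) = Add(Add(-1260, Mul(-34, -53), Mul(37, -47), Mul(-47, -53)), Mul(-1, -1693)) = Add(Add(-1260, 1802, -1739, 2491), 1693) = Add(1294, 1693) = 2987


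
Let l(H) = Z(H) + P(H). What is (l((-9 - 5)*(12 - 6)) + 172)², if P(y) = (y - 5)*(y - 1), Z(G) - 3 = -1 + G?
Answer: 58599025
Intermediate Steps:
Z(G) = 2 + G (Z(G) = 3 + (-1 + G) = 2 + G)
P(y) = (-1 + y)*(-5 + y) (P(y) = (-5 + y)*(-1 + y) = (-1 + y)*(-5 + y))
l(H) = 7 + H² - 5*H (l(H) = (2 + H) + (5 + H² - 6*H) = 7 + H² - 5*H)
(l((-9 - 5)*(12 - 6)) + 172)² = ((7 + ((-9 - 5)*(12 - 6))² - 5*(-9 - 5)*(12 - 6)) + 172)² = ((7 + (-14*6)² - (-70)*6) + 172)² = ((7 + (-84)² - 5*(-84)) + 172)² = ((7 + 7056 + 420) + 172)² = (7483 + 172)² = 7655² = 58599025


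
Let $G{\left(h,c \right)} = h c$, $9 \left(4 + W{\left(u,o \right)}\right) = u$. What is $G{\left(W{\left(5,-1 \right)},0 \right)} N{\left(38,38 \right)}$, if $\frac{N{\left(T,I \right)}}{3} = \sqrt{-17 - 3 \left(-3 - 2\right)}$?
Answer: $0$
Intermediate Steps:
$W{\left(u,o \right)} = -4 + \frac{u}{9}$
$N{\left(T,I \right)} = 3 i \sqrt{2}$ ($N{\left(T,I \right)} = 3 \sqrt{-17 - 3 \left(-3 - 2\right)} = 3 \sqrt{-17 - -15} = 3 \sqrt{-17 + 15} = 3 \sqrt{-2} = 3 i \sqrt{2}$)
$G{\left(h,c \right)} = c h$
$G{\left(W{\left(5,-1 \right)},0 \right)} N{\left(38,38 \right)} = 0 \left(-4 + \frac{1}{9} \cdot 5\right) 3 i \sqrt{2} = 0 \left(-4 + \frac{5}{9}\right) 3 i \sqrt{2} = 0 \left(- \frac{31}{9}\right) 3 i \sqrt{2} = 0 \cdot 3 i \sqrt{2} = 0$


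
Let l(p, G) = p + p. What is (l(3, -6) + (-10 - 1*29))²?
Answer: 1089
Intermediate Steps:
l(p, G) = 2*p
(l(3, -6) + (-10 - 1*29))² = (2*3 + (-10 - 1*29))² = (6 + (-10 - 29))² = (6 - 39)² = (-33)² = 1089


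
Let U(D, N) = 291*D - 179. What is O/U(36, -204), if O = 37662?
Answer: 37662/10297 ≈ 3.6576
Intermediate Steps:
U(D, N) = -179 + 291*D
O/U(36, -204) = 37662/(-179 + 291*36) = 37662/(-179 + 10476) = 37662/10297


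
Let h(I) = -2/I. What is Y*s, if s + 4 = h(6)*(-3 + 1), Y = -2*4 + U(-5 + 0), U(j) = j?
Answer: 130/3 ≈ 43.333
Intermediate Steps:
Y = -13 (Y = -2*4 + (-5 + 0) = -8 - 5 = -13)
s = -10/3 (s = -4 + (-2/6)*(-3 + 1) = -4 - 2*⅙*(-2) = -4 - ⅓*(-2) = -4 + ⅔ = -10/3 ≈ -3.3333)
Y*s = -13*(-10/3) = 130/3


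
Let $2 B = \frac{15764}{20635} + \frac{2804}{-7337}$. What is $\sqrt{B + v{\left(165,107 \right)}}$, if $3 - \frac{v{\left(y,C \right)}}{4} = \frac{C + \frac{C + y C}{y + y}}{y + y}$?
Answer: $\frac{4 \sqrt{132048094250051893}}{454196985} \approx 3.2002$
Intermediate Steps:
$v{\left(y,C \right)} = 12 - \frac{2 \left(C + \frac{C + C y}{2 y}\right)}{y}$ ($v{\left(y,C \right)} = 12 - 4 \frac{C + \frac{C + y C}{y + y}}{y + y} = 12 - 4 \frac{C + \frac{C + C y}{2 y}}{2 y} = 12 - \frac{2 \left(C + \frac{C + C y}{2 y}\right)}{y}$)
$B = \frac{28899964}{151398995}$ ($B = \frac{\frac{15764}{20635} + \frac{2804}{-7337}}{2} = \frac{15764 \cdot \frac{1}{20635} + 2804 \left(- \frac{1}{7337}\right)}{2} = \frac{\frac{15764}{20635} - \frac{2804}{7337}}{2} = \frac{1}{2} \cdot \frac{57799928}{151398995} = \frac{28899964}{151398995} \approx 0.19089$)
$\sqrt{B + v{\left(165,107 \right)}} = \sqrt{\frac{28899964}{151398995} - \left(-12 + \frac{107}{55} + \frac{107}{27225}\right)} = \sqrt{\frac{28899964}{151398995} - - \frac{273628}{27225}} = \sqrt{\frac{28899964}{151398995} + \frac{273628}{27225}} = \sqrt{\frac{767523740432}{74942502525}} = \frac{4 \sqrt{132048094250051893}}{454196985}$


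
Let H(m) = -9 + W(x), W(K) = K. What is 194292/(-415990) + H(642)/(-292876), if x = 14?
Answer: -1673692463/3583337860 ≈ -0.46708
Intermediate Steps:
H(m) = 5 (H(m) = -9 + 14 = 5)
194292/(-415990) + H(642)/(-292876) = 194292/(-415990) + 5/(-292876) = 194292*(-1/415990) + 5*(-1/292876) = -97146/207995 - 5/292876 = -1673692463/3583337860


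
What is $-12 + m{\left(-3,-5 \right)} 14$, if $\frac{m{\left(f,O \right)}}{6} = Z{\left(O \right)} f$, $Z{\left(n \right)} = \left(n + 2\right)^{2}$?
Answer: $-2280$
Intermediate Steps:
$Z{\left(n \right)} = \left(2 + n\right)^{2}$
$m{\left(f,O \right)} = 6 f \left(2 + O\right)^{2}$ ($m{\left(f,O \right)} = 6 \left(2 + O\right)^{2} f = 6 f \left(2 + O\right)^{2}$)
$-12 + m{\left(-3,-5 \right)} 14 = -12 + 6 \left(-3\right) \left(2 - 5\right)^{2} \cdot 14 = -12 + 6 \left(-3\right) \left(-3\right)^{2} \cdot 14 = -12 + 6 \left(-3\right) 9 \cdot 14 = -12 - 2268 = -2280$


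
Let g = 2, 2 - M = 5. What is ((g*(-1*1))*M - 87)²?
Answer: 6561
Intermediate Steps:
M = -3 (M = 2 - 1*5 = 2 - 5 = -3)
((g*(-1*1))*M - 87)² = ((2*(-1*1))*(-3) - 87)² = ((2*(-1))*(-3) - 87)² = (-2*(-3) - 87)² = (6 - 87)² = (-81)² = 6561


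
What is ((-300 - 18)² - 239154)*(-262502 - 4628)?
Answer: 36871953900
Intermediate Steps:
((-300 - 18)² - 239154)*(-262502 - 4628) = ((-318)² - 239154)*(-267130) = (101124 - 239154)*(-267130) = -138030*(-267130) = 36871953900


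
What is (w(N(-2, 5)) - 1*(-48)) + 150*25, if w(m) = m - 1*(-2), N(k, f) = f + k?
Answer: 3803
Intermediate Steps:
w(m) = 2 + m (w(m) = m + 2 = 2 + m)
(w(N(-2, 5)) - 1*(-48)) + 150*25 = ((2 + (5 - 2)) - 1*(-48)) + 150*25 = ((2 + 3) + 48) + 3750 = (5 + 48) + 3750 = 53 + 3750 = 3803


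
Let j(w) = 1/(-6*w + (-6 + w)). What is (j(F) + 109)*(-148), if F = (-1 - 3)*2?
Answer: -274318/17 ≈ -16136.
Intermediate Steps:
F = -8 (F = -4*2 = -8)
j(w) = 1/(-6 - 5*w)
(j(F) + 109)*(-148) = (-1/(6 + 5*(-8)) + 109)*(-148) = (-1/(6 - 40) + 109)*(-148) = (-1/(-34) + 109)*(-148) = (-1*(-1/34) + 109)*(-148) = (1/34 + 109)*(-148) = (3707/34)*(-148) = -274318/17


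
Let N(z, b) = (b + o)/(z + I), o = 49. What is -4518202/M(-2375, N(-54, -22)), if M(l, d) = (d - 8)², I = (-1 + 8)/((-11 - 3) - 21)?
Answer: -331821273082/5303809 ≈ -62563.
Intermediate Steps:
I = -⅕ (I = 7/(-14 - 21) = 7/(-35) = 7*(-1/35) = -⅕ ≈ -0.20000)
N(z, b) = (49 + b)/(-⅕ + z) (N(z, b) = (b + 49)/(z - ⅕) = (49 + b)/(-⅕ + z))
M(l, d) = (-8 + d)²
-4518202/M(-2375, N(-54, -22)) = -4518202/(-8 + 5*(49 - 22)/(-1 + 5*(-54)))² = -4518202/(-8 + 5*27/(-1 - 270))² = -4518202/(-8 + 5*27/(-271))² = -4518202/(-8 + 5*(-1/271)*27)² = -4518202/(-8 - 135/271)² = -4518202/((-2303/271)²) = -4518202/5303809/73441 = -4518202*73441/5303809 = -331821273082/5303809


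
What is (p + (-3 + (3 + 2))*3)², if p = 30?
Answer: 1296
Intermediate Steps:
(p + (-3 + (3 + 2))*3)² = (30 + (-3 + (3 + 2))*3)² = (30 + (-3 + 5)*3)² = (30 + 2*3)² = (30 + 6)² = 36² = 1296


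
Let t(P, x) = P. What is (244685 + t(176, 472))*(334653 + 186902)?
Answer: 127708478855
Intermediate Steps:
(244685 + t(176, 472))*(334653 + 186902) = (244685 + 176)*(334653 + 186902) = 244861*521555 = 127708478855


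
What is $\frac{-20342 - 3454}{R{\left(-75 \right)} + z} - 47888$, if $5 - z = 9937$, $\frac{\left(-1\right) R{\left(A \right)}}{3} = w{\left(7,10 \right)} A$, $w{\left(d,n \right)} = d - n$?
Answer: $- \frac{507924220}{10607} \approx -47886.0$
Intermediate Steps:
$R{\left(A \right)} = 9 A$ ($R{\left(A \right)} = - 3 \left(7 - 10\right) A = - 3 \left(- 3 A\right) = 9 A$)
$z = -9932$ ($z = 5 - 9937 = -9932$)
$\frac{-20342 - 3454}{R{\left(-75 \right)} + z} - 47888 = \frac{-20342 - 3454}{9 \left(-75\right) - 9932} - 47888 = - \frac{23796}{-675 - 9932} - 47888 = - \frac{23796}{-10607} - 47888 = \left(-23796\right) \left(- \frac{1}{10607}\right) - 47888 = \frac{23796}{10607} - 47888 = - \frac{507924220}{10607}$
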